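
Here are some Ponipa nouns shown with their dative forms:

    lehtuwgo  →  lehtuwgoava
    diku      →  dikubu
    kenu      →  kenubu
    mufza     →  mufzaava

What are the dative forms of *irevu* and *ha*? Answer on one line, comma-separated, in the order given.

irevubu, haava

The suffix is conditioned by the last vowel: -bu when the last vowel of the stem is a high vowel (*diku*, *kenu*); -ava when the last vowel of the stem is a non-high vowel (*lehtuwgo*, *mufza*).
*irevu* — last vowel /u/ (a high vowel) → -bu → *irevubu*.
*ha*: last vowel = /a/, a non-high vowel → -ava → *haava*.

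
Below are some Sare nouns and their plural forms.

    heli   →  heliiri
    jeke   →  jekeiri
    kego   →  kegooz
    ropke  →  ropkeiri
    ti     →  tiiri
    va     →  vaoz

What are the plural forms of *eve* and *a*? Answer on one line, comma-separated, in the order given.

The pattern is front/back vowel harmony: -iri when the last vowel of the stem is a front vowel (*heli*, *jeke*, *ropke*, *ti*); -oz when the last vowel of the stem is a back vowel (*kego*, *va*).
*eve*: last vowel = /e/, a front vowel → -iri → *eveiri*.
*a*: last vowel = /a/, a back vowel → -oz → *aoz*.

eveiri, aoz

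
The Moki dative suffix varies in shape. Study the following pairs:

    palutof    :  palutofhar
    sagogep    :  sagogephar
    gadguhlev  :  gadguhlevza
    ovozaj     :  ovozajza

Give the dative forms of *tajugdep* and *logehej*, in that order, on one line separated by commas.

The pattern is voicing of the final consonant: -har when the stem ends in a voiceless consonant (*palutof*, *sagogep*); -za when the stem ends in a voiced consonant (*gadguhlev*, *ovozaj*).
*tajugdep*: final consonant = /p/, voiceless → -har → *tajugdephar*.
The final consonant of *logehej* is /j/, which is voiced, so the suffix is -za, giving *logehejza*.

tajugdephar, logehejza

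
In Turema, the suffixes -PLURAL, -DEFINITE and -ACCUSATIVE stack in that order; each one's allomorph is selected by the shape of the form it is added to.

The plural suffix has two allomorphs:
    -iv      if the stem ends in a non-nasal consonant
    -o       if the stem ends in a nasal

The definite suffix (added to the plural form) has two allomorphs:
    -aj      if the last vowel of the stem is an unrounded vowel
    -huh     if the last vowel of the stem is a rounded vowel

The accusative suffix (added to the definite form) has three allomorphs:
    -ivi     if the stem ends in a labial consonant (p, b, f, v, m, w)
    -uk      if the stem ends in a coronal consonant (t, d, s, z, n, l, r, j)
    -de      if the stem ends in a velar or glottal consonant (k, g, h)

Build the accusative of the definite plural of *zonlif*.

*zonlif*: final consonant = /f/, non-nasal → -iv → *zonlifiv*.
The plural form *zonlifiv* — last vowel /i/ (an unrounded vowel) → -aj → *zonlifivaj*.
The final consonant of the definite form *zonlifivaj* is /j/, which is coronal, so the accusative suffix is -uk, giving *zonlifivajuk*.

zonlifivajuk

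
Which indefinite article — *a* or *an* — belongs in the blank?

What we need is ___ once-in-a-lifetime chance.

The indefinite article is chosen by the initial *sound* of the following word, not its spelling.
*once-in-a-lifetime* begins with the sound /wʌ/ (*once* pronounced with initial /w/) — a consonant sound.
So the article is *a*: What we need is a once-in-a-lifetime chance.

a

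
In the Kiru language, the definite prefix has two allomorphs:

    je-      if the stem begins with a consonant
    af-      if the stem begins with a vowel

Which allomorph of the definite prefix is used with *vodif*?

je-

Since the first sound of *vodif* is /v/ (a consonant), it takes je-.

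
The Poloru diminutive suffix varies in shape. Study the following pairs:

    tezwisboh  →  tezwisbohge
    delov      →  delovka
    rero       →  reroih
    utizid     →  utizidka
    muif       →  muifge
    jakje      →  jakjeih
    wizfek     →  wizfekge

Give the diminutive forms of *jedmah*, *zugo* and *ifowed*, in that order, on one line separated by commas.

Looking at the final sound of each stem: -ge when the stem ends in a voiceless consonant (*tezwisboh*, *muif*, *wizfek*); -ka when the stem ends in a voiced consonant (*delov*, *utizid*); -ih when the stem ends in a vowel (*rero*, *jakje*).
The final sound of *jedmah* is /h/, which is a voiceless consonant, so the suffix is -ge, giving *jedmahge*.
The final sound of *zugo* is /o/, which is a vowel, so the suffix is -ih, giving *zugoih*.
The final sound of *ifowed* is /d/, which is a voiced consonant, so the suffix is -ka, giving *ifowedka*.

jedmahge, zugoih, ifowedka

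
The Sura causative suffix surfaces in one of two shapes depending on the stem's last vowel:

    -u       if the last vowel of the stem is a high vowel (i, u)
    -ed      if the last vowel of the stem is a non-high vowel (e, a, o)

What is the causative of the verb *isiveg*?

isiveged

*isiveg* — last vowel /e/ (a non-high vowel) → -ed → *isiveged*.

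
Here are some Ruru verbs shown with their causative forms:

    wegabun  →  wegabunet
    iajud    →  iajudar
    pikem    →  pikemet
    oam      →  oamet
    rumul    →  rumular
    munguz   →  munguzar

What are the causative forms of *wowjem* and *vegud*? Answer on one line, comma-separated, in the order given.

The suffix is conditioned by the final consonant: -et when the stem ends in a nasal (*wegabun*, *pikem*, *oam*); -ar when the stem ends in a non-nasal consonant (*iajud*, *rumul*, *munguz*).
*wowjem* — final consonant /m/ (a nasal) → -et → *wowjemet*.
Since the final consonant of *vegud* is /d/ (non-nasal), it takes -ar, giving *vegudar*.

wowjemet, vegudar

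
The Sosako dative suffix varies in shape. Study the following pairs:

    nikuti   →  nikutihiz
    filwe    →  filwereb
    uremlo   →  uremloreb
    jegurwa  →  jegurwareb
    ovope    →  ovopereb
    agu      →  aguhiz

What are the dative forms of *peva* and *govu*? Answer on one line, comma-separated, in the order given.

The pattern is height harmony: -hiz when the last vowel of the stem is a high vowel (*nikuti*, *agu*); -reb when the last vowel of the stem is a non-high vowel (*filwe*, *uremlo*, *jegurwa*, *ovope*).
The last vowel of *peva* is /a/, which is a non-high vowel, so the suffix is -reb, giving *pevareb*.
*govu*: last vowel = /u/, a high vowel → -hiz → *govuhiz*.

pevareb, govuhiz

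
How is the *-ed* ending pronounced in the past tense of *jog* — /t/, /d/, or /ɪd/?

The stem *jog* ends in a voiced sound other than /d/.
The -ed suffix is realized as /ɪd/ after /t, d/; as /t/ after other voiceless consonants; and as /d/ after other voiced sounds.
So -ed on *jog* is pronounced /d/.

/d/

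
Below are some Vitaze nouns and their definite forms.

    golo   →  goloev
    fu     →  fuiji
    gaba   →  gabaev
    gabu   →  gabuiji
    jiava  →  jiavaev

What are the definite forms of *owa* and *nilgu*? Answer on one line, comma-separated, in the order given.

owaev, nilguiji

The pattern is height harmony: -iji when the last vowel of the stem is a high vowel (*fu*, *gabu*); -ev when the last vowel of the stem is a non-high vowel (*golo*, *gaba*, *jiava*).
The last vowel of *owa* is /a/, which is a non-high vowel, so the suffix is -ev, giving *owaev*.
Since the last vowel of *nilgu* is /u/ (a high vowel), it takes -iji, giving *nilguiji*.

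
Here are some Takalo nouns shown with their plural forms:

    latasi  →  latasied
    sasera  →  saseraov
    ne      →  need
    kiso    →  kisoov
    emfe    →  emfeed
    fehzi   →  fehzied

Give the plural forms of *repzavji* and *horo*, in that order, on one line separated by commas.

Looking at the last vowel of each stem: -ed when the last vowel of the stem is a front vowel (*latasi*, *ne*, *emfe*, *fehzi*); -ov when the last vowel of the stem is a back vowel (*sasera*, *kiso*).
*repzavji* — last vowel /i/ (a front vowel) → -ed → *repzavjied*.
*horo*: last vowel = /o/, a back vowel → -ov → *horoov*.

repzavjied, horoov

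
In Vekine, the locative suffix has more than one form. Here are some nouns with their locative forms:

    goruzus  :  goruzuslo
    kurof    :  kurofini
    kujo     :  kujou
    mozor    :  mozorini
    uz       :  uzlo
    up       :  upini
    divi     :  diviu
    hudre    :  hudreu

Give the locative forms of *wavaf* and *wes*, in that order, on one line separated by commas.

wavafini, weslo

Looking at the final sound of each stem: -lo when the stem ends in a sibilant (*goruzus*, *uz*); -ini when the stem ends in a non-sibilant consonant (*kurof*, *mozor*, *up*); -u when the stem ends in a vowel (*kujo*, *divi*, *hudre*).
Since the final sound of *wavaf* is /f/ (a non-sibilant consonant), it takes -ini, giving *wavafini*.
The final sound of *wes* is /s/, which is a sibilant, so the suffix is -lo, giving *weslo*.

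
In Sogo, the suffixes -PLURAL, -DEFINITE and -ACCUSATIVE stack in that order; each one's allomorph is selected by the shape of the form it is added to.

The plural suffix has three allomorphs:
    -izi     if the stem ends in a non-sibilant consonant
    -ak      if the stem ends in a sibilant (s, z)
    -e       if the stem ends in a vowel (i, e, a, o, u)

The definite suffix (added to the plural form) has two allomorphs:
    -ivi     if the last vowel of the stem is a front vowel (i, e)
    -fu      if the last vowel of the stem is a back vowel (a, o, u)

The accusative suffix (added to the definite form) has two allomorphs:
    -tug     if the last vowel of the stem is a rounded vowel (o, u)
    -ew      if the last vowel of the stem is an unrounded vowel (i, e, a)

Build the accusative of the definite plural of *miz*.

mizakfutug

The final sound of *miz* is /z/, which is a sibilant, so the plural suffix is -ak, giving *mizak*.
Since the last vowel of the plural form *mizak* is /a/ (a back vowel), it takes -fu, giving *mizakfu*.
The last vowel of the definite form *mizakfu* is /u/, which is a rounded vowel, so the accusative suffix is -tug, giving *mizakfutug*.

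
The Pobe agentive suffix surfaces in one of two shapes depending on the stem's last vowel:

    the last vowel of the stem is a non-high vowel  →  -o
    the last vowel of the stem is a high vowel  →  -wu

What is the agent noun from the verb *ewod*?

ewodo

The last vowel of *ewod* is /o/, which is a non-high vowel, so the suffix is -o, giving *ewodo*.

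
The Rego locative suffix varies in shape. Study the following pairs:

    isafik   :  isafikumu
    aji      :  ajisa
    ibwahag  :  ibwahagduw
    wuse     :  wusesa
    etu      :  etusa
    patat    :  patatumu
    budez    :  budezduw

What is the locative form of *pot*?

Looking at the final sound of each stem: -umu when the stem ends in a voiceless consonant (*isafik*, *patat*); -duw when the stem ends in a voiced consonant (*ibwahag*, *budez*); -sa when the stem ends in a vowel (*aji*, *wuse*, *etu*).
*pot* — final sound /t/ (a voiceless consonant) → -umu → *potumu*.

potumu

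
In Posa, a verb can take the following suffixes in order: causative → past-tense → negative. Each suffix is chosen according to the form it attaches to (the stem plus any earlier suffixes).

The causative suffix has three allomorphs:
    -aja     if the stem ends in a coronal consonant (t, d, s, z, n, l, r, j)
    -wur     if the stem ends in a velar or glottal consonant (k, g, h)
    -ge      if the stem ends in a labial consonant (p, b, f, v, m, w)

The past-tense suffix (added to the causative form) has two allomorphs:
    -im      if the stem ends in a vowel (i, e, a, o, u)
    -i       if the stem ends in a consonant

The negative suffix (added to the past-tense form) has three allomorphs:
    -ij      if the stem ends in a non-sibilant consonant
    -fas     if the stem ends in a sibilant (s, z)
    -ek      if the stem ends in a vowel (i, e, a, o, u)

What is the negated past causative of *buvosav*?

The final consonant of *buvosav* is /v/, which is labial, so the causative suffix is -ge, giving *buvosavge*.
The final sound of the causative form *buvosavge* is /e/, which is a vowel, so the past-tense suffix is -im, giving *buvosavgeim*.
Since the final sound of the past-tense form *buvosavgeim* is /m/ (a non-sibilant consonant), it takes -ij, giving *buvosavgeimij*.

buvosavgeimij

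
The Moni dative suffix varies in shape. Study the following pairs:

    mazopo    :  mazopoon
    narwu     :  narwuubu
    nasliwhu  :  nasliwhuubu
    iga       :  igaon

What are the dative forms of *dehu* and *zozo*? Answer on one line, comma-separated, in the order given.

The alternation tracks the last vowel of the stem — -ubu when the last vowel of the stem is a high vowel (*narwu*, *nasliwhu*); -on when the last vowel of the stem is a non-high vowel (*mazopo*, *iga*).
*dehu* — last vowel /u/ (a high vowel) → -ubu → *dehuubu*.
*zozo* — last vowel /o/ (a non-high vowel) → -on → *zozoon*.

dehuubu, zozoon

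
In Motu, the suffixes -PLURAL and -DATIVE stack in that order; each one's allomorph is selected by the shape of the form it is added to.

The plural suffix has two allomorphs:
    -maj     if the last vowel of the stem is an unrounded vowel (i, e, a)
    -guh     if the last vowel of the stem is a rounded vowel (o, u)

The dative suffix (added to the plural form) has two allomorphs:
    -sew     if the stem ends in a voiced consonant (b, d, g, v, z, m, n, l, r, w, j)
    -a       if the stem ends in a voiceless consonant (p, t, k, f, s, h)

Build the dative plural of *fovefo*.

fovefoguha

Since the last vowel of *fovefo* is /o/ (a rounded vowel), it takes -guh, giving *fovefoguh*.
The plural form *fovefoguh* — final consonant /h/ (voiceless) → -a → *fovefoguha*.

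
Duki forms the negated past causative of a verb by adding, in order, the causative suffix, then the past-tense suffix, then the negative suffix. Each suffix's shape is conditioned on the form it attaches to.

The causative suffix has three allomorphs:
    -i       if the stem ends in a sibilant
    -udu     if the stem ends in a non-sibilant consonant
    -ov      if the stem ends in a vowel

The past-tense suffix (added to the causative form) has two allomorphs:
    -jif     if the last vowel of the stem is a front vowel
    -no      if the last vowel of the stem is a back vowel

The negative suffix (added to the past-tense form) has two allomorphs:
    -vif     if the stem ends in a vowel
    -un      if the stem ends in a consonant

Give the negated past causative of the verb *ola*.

*ola*: final sound = /a/, a vowel → -ov → *olaov*.
The causative form *olaov* — last vowel /o/ (a back vowel) → -no → *olaovno*.
The final sound of the past-tense form *olaovno* is /o/, which is a vowel, so the negative suffix is -vif, giving *olaovnovif*.

olaovnovif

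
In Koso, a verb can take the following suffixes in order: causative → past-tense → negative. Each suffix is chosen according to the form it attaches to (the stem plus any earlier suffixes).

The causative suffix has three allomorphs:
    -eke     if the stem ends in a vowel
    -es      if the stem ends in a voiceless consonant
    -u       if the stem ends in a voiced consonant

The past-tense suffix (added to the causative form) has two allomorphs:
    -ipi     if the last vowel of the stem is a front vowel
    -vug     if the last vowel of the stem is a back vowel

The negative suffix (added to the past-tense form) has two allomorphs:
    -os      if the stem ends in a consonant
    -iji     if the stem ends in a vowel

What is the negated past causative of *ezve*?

*ezve*: final sound = /e/, a vowel → -eke → *ezveeke*.
The causative form *ezveeke*: last vowel = /e/, a front vowel → -ipi → *ezveekeipi*.
Since the final sound of the past-tense form *ezveekeipi* is /i/ (a vowel), it takes -iji, giving *ezveekeipiiji*.

ezveekeipiiji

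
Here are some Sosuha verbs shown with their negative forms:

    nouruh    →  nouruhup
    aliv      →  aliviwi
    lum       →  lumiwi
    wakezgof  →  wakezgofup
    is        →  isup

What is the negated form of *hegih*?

Looking at the final consonant of each stem: -up when the stem ends in a voiceless consonant (*nouruh*, *wakezgof*, *is*); -iwi when the stem ends in a voiced consonant (*aliv*, *lum*).
*hegih* — final consonant /h/ (voiceless) → -up → *hegihup*.

hegihup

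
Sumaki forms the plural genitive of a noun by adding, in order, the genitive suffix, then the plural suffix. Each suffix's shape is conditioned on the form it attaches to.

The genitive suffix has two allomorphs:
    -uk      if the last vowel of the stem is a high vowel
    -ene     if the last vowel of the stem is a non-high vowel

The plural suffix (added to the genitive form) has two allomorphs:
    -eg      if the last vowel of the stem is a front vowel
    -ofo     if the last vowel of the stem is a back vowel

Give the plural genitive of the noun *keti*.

The last vowel of *keti* is /i/, which is a high vowel, so the genitive suffix is -uk, giving *ketiuk*.
The genitive form *ketiuk*: last vowel = /u/, a back vowel → -ofo → *ketiukofo*.

ketiukofo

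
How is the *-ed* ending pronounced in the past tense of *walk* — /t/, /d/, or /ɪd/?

The stem *walk* ends in a voiceless consonant other than /t/.
The -ed suffix is realized as /ɪd/ after /t, d/; as /t/ after other voiceless consonants; and as /d/ after other voiced sounds.
So -ed on *walk* is pronounced /t/.

/t/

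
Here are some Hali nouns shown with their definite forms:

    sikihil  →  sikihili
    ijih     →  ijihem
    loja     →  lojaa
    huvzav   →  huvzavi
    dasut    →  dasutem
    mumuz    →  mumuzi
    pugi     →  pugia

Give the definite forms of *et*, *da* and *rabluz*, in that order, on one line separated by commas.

The alternation tracks the final sound of the stem — -em when the stem ends in a voiceless consonant (*ijih*, *dasut*); -i when the stem ends in a voiced consonant (*sikihil*, *huvzav*, *mumuz*); -a when the stem ends in a vowel (*loja*, *pugi*).
The final sound of *et* is /t/, which is a voiceless consonant, so the suffix is -em, giving *etem*.
The final sound of *da* is /a/, which is a vowel, so the suffix is -a, giving *daa*.
The final sound of *rabluz* is /z/, which is a voiced consonant, so the suffix is -i, giving *rabluzi*.

etem, daa, rabluzi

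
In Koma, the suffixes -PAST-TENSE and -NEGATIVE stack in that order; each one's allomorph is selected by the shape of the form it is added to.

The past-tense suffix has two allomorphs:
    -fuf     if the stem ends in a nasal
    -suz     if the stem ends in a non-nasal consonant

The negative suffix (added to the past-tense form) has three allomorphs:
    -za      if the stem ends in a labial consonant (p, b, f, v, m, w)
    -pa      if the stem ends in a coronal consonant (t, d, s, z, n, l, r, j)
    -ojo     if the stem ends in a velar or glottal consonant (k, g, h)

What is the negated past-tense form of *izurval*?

The final consonant of *izurval* is /l/, which is non-nasal, so the past-tense suffix is -suz, giving *izurvalsuz*.
The past-tense form *izurvalsuz*: final consonant = /z/, coronal → -pa → *izurvalsuzpa*.

izurvalsuzpa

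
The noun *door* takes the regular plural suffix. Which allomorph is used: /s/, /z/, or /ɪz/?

/z/

The stem *door* ends in a voiced non-sibilant sound.
The plural suffix surfaces as /ɪz/ after sibilants, /s/ after other voiceless consonants, and /z/ after other voiced sounds.
So the plural -s on *door* is pronounced /z/.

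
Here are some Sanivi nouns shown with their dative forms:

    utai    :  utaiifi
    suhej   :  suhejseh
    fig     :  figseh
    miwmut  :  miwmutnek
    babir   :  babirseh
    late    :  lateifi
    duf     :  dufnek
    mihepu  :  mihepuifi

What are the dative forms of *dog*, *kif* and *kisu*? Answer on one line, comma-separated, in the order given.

dogseh, kifnek, kisuifi

The suffix is conditioned by the final sound: -nek when the stem ends in a voiceless consonant (*miwmut*, *duf*); -seh when the stem ends in a voiced consonant (*suhej*, *fig*, *babir*); -ifi when the stem ends in a vowel (*utai*, *late*, *mihepu*).
*dog* — final sound /g/ (a voiced consonant) → -seh → *dogseh*.
*kif* — final sound /f/ (a voiceless consonant) → -nek → *kifnek*.
The final sound of *kisu* is /u/, which is a vowel, so the suffix is -ifi, giving *kisuifi*.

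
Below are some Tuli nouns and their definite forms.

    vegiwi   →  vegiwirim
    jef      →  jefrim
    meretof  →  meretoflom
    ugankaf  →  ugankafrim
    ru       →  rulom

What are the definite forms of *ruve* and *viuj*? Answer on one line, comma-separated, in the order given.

ruverim, viujlom

The suffix is conditioned by the last vowel: -lom when the last vowel of the stem is a rounded vowel (*meretof*, *ru*); -rim when the last vowel of the stem is an unrounded vowel (*vegiwi*, *jef*, *ugankaf*).
The last vowel of *ruve* is /e/, which is an unrounded vowel, so the suffix is -rim, giving *ruverim*.
*viuj* — last vowel /u/ (a rounded vowel) → -lom → *viujlom*.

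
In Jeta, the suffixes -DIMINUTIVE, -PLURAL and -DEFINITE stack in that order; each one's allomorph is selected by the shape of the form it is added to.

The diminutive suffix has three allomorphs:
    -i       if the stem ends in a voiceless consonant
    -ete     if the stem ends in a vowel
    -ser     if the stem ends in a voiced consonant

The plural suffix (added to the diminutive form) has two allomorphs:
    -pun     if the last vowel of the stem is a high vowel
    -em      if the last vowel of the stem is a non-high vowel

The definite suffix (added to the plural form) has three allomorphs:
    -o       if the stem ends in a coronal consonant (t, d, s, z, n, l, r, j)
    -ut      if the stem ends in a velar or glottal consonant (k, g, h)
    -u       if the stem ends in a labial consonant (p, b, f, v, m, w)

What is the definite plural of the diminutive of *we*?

weeteemu

Since the final sound of *we* is /e/ (a vowel), it takes -ete, giving *weete*.
Since the last vowel of the diminutive form *weete* is /e/ (a non-high vowel), it takes -em, giving *weeteem*.
The plural form *weeteem*: final consonant = /m/, labial → -u → *weeteemu*.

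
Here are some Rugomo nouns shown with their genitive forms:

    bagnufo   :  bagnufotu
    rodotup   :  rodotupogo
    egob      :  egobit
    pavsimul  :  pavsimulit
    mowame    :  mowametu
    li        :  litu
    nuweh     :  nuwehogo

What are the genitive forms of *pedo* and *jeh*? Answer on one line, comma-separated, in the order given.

The alternation tracks the final sound of the stem — -ogo when the stem ends in a voiceless consonant (*rodotup*, *nuweh*); -it when the stem ends in a voiced consonant (*egob*, *pavsimul*); -tu when the stem ends in a vowel (*bagnufo*, *mowame*, *li*).
The final sound of *pedo* is /o/, which is a vowel, so the suffix is -tu, giving *pedotu*.
The final sound of *jeh* is /h/, which is a voiceless consonant, so the suffix is -ogo, giving *jehogo*.

pedotu, jehogo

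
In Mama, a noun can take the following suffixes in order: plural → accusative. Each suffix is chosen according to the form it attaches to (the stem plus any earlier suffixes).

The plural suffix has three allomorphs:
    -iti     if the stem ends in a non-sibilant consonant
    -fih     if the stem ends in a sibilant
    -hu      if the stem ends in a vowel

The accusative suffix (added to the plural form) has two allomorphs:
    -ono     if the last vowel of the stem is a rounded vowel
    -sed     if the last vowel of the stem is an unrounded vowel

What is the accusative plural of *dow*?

dowitised

The final sound of *dow* is /w/, which is a non-sibilant consonant, so the plural suffix is -iti, giving *dowiti*.
The plural form *dowiti* — last vowel /i/ (an unrounded vowel) → -sed → *dowitised*.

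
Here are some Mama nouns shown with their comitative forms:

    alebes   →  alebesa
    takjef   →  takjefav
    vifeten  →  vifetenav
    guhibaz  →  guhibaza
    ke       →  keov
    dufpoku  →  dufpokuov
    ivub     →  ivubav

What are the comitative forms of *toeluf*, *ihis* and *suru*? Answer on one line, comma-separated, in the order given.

Looking at the final sound of each stem: -a when the stem ends in a sibilant (*alebes*, *guhibaz*); -av when the stem ends in a non-sibilant consonant (*takjef*, *vifeten*, *ivub*); -ov when the stem ends in a vowel (*ke*, *dufpoku*).
*toeluf*: final sound = /f/, a non-sibilant consonant → -av → *toelufav*.
*ihis* — final sound /s/ (a sibilant) → -a → *ihisa*.
*suru* — final sound /u/ (a vowel) → -ov → *suruov*.

toelufav, ihisa, suruov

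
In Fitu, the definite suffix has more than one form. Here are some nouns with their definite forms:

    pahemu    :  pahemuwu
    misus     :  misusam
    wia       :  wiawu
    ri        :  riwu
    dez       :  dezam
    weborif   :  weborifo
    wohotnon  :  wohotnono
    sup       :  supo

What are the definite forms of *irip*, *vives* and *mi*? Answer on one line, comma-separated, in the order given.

Looking at the final sound of each stem: -am when the stem ends in a sibilant (*misus*, *dez*); -o when the stem ends in a non-sibilant consonant (*weborif*, *wohotnon*, *sup*); -wu when the stem ends in a vowel (*pahemu*, *wia*, *ri*).
Since the final sound of *irip* is /p/ (a non-sibilant consonant), it takes -o, giving *iripo*.
*vives* — final sound /s/ (a sibilant) → -am → *vivesam*.
*mi*: final sound = /i/, a vowel → -wu → *miwu*.

iripo, vivesam, miwu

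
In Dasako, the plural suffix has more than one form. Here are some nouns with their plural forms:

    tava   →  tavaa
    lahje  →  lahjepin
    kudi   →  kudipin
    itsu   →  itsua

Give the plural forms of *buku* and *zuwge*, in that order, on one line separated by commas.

bukua, zuwgepin

The suffix is conditioned by the last vowel: -pin when the last vowel of the stem is a front vowel (*lahje*, *kudi*); -a when the last vowel of the stem is a back vowel (*tava*, *itsu*).
*buku*: last vowel = /u/, a back vowel → -a → *bukua*.
*zuwge* — last vowel /e/ (a front vowel) → -pin → *zuwgepin*.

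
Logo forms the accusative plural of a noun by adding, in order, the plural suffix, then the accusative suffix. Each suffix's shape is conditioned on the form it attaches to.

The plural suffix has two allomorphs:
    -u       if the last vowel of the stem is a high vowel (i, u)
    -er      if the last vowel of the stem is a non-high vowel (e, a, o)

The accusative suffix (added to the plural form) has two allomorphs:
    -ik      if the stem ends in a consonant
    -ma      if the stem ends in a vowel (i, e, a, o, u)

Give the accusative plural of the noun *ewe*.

*ewe*: last vowel = /e/, a non-high vowel → -er → *eweer*.
The final sound of the plural form *eweer* is /r/, which is a consonant, so the accusative suffix is -ik, giving *eweerik*.

eweerik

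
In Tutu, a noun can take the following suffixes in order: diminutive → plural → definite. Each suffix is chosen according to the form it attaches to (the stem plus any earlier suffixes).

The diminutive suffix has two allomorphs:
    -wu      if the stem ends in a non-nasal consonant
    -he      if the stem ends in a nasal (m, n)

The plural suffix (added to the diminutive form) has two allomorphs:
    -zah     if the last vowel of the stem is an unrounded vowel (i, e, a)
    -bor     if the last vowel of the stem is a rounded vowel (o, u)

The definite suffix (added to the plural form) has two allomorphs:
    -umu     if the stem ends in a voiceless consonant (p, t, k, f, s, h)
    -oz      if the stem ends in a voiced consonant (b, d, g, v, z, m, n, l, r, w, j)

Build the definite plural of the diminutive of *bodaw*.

*bodaw* — final consonant /w/ (non-nasal) → -wu → *bodawwu*.
Since the last vowel of the diminutive form *bodawwu* is /u/ (a rounded vowel), it takes -bor, giving *bodawwubor*.
The final consonant of the plural form *bodawwubor* is /r/, which is voiced, so the definite suffix is -oz, giving *bodawwuboroz*.

bodawwuboroz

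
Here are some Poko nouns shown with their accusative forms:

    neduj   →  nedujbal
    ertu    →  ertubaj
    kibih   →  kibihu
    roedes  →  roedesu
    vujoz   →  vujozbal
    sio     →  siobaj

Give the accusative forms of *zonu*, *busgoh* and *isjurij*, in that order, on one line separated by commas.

zonubaj, busgohu, isjurijbal

The alternation tracks the final sound of the stem — -u when the stem ends in a voiceless consonant (*kibih*, *roedes*); -bal when the stem ends in a voiced consonant (*neduj*, *vujoz*); -baj when the stem ends in a vowel (*ertu*, *sio*).
*zonu* — final sound /u/ (a vowel) → -baj → *zonubaj*.
The final sound of *busgoh* is /h/, which is a voiceless consonant, so the suffix is -u, giving *busgohu*.
The final sound of *isjurij* is /j/, which is a voiced consonant, so the suffix is -bal, giving *isjurijbal*.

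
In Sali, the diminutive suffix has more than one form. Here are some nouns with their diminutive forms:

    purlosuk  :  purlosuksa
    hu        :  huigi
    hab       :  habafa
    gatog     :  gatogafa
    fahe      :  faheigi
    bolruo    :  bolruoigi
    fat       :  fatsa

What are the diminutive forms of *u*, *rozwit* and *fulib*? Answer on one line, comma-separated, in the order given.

The pattern is voicing of the final sound: -sa when the stem ends in a voiceless consonant (*purlosuk*, *fat*); -afa when the stem ends in a voiced consonant (*hab*, *gatog*); -igi when the stem ends in a vowel (*hu*, *fahe*, *bolruo*).
*u* — final sound /u/ (a vowel) → -igi → *uigi*.
Since the final sound of *rozwit* is /t/ (a voiceless consonant), it takes -sa, giving *rozwitsa*.
*fulib*: final sound = /b/, a voiced consonant → -afa → *fulibafa*.

uigi, rozwitsa, fulibafa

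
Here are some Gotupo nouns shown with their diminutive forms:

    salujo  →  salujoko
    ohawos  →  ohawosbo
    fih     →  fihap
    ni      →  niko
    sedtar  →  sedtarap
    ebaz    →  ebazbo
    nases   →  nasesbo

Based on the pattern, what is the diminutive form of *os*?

osbo

The suffix is conditioned by the final sound: -bo when the stem ends in a sibilant (*ohawos*, *ebaz*, *nases*); -ap when the stem ends in a non-sibilant consonant (*fih*, *sedtar*); -ko when the stem ends in a vowel (*salujo*, *ni*).
Since the final sound of *os* is /s/ (a sibilant), it takes -bo, giving *osbo*.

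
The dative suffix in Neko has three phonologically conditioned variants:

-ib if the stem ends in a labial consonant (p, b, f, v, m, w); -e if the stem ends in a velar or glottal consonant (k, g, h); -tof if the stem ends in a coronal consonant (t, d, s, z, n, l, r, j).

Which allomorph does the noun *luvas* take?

-tof

Since the final consonant of *luvas* is /s/ (coronal), it takes -tof.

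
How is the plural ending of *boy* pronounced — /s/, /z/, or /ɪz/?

/z/

The stem *boy* ends in a voiced non-sibilant sound.
The plural suffix surfaces as /ɪz/ after sibilants, /s/ after other voiceless consonants, and /z/ after other voiced sounds.
So the plural -s on *boy* is pronounced /z/.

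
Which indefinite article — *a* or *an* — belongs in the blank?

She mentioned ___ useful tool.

The indefinite article is chosen by the initial *sound* of the following word, not its spelling.
*useful* begins with the sound /juː/ (u pronounced /juː/) — a consonant sound.
So the article is *a*: She mentioned a useful tool.

a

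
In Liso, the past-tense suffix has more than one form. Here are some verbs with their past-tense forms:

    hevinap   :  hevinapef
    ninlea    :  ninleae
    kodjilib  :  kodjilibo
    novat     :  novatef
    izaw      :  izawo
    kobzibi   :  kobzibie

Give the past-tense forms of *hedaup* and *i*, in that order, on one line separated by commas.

hedaupef, ie

Looking at the final sound of each stem: -ef when the stem ends in a voiceless consonant (*hevinap*, *novat*); -o when the stem ends in a voiced consonant (*kodjilib*, *izaw*); -e when the stem ends in a vowel (*ninlea*, *kobzibi*).
*hedaup* — final sound /p/ (a voiceless consonant) → -ef → *hedaupef*.
*i* — final sound /i/ (a vowel) → -e → *ie*.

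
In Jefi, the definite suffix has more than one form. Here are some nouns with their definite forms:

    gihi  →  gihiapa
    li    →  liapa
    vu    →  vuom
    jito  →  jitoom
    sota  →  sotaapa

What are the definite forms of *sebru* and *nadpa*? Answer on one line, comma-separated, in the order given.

The suffix is conditioned by the last vowel: -om when the last vowel of the stem is a rounded vowel (*vu*, *jito*); -apa when the last vowel of the stem is an unrounded vowel (*gihi*, *li*, *sota*).
The last vowel of *sebru* is /u/, which is a rounded vowel, so the suffix is -om, giving *sebruom*.
*nadpa* — last vowel /a/ (an unrounded vowel) → -apa → *nadpaapa*.

sebruom, nadpaapa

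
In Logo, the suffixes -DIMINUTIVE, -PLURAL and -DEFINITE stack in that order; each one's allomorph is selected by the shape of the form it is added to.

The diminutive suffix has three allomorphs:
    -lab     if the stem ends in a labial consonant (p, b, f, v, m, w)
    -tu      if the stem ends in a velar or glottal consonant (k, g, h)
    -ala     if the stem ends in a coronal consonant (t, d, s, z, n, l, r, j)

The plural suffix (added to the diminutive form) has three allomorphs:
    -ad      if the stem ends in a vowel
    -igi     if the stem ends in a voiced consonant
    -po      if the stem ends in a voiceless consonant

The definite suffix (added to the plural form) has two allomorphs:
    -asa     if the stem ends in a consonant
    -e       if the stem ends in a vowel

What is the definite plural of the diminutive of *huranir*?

The final consonant of *huranir* is /r/, which is coronal, so the diminutive suffix is -ala, giving *huranirala*.
Since the final sound of the diminutive form *huranirala* is /a/ (a vowel), it takes -ad, giving *huraniralaad*.
The final sound of the plural form *huraniralaad* is /d/, which is a consonant, so the definite suffix is -asa, giving *huraniralaadasa*.

huraniralaadasa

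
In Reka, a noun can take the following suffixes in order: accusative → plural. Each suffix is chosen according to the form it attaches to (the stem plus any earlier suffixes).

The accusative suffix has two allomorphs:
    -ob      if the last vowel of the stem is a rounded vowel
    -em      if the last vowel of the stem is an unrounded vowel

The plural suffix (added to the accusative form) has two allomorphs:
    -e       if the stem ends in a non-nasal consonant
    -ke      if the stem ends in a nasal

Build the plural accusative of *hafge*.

Since the last vowel of *hafge* is /e/ (an unrounded vowel), it takes -em, giving *hafgeem*.
Since the final consonant of the accusative form *hafgeem* is /m/ (a nasal), it takes -ke, giving *hafgeemke*.

hafgeemke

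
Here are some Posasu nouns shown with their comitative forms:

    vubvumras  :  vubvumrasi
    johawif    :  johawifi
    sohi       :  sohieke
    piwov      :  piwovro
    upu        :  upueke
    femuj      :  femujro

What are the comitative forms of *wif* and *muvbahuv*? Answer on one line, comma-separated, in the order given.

wifi, muvbahuvro

Looking at the final sound of each stem: -i when the stem ends in a voiceless consonant (*vubvumras*, *johawif*); -ro when the stem ends in a voiced consonant (*piwov*, *femuj*); -eke when the stem ends in a vowel (*sohi*, *upu*).
*wif* — final sound /f/ (a voiceless consonant) → -i → *wifi*.
*muvbahuv* — final sound /v/ (a voiced consonant) → -ro → *muvbahuvro*.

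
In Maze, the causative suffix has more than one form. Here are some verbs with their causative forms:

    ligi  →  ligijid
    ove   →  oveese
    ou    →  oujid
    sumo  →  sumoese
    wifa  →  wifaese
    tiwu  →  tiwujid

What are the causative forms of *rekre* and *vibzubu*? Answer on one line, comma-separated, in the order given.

The pattern is height harmony: -jid when the last vowel of the stem is a high vowel (*ligi*, *ou*, *tiwu*); -ese when the last vowel of the stem is a non-high vowel (*ove*, *sumo*, *wifa*).
*rekre* — last vowel /e/ (a non-high vowel) → -ese → *rekreese*.
The last vowel of *vibzubu* is /u/, which is a high vowel, so the suffix is -jid, giving *vibzubujid*.

rekreese, vibzubujid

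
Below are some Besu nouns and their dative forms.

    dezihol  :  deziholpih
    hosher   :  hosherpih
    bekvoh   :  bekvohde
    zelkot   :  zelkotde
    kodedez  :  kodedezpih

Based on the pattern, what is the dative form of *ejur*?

The suffix is conditioned by the final consonant: -de when the stem ends in a voiceless consonant (*bekvoh*, *zelkot*); -pih when the stem ends in a voiced consonant (*dezihol*, *hosher*, *kodedez*).
Since the final consonant of *ejur* is /r/ (voiced), it takes -pih, giving *ejurpih*.

ejurpih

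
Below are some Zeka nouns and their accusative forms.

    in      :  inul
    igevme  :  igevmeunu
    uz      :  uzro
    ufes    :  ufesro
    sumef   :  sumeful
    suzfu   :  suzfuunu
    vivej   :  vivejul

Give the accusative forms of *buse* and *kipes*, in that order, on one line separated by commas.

buseunu, kipesro

The alternation tracks the final sound of the stem — -ro when the stem ends in a sibilant (*uz*, *ufes*); -ul when the stem ends in a non-sibilant consonant (*in*, *sumef*, *vivej*); -unu when the stem ends in a vowel (*igevme*, *suzfu*).
*buse* — final sound /e/ (a vowel) → -unu → *buseunu*.
*kipes*: final sound = /s/, a sibilant → -ro → *kipesro*.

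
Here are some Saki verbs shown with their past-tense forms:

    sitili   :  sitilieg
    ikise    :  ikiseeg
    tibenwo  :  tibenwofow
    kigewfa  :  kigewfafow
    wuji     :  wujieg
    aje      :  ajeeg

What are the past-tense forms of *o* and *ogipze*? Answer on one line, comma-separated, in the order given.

ofow, ogipzeeg

The pattern is front/back vowel harmony: -eg when the last vowel of the stem is a front vowel (*sitili*, *ikise*, *wuji*, *aje*); -fow when the last vowel of the stem is a back vowel (*tibenwo*, *kigewfa*).
*o* — last vowel /o/ (a back vowel) → -fow → *ofow*.
Since the last vowel of *ogipze* is /e/ (a front vowel), it takes -eg, giving *ogipzeeg*.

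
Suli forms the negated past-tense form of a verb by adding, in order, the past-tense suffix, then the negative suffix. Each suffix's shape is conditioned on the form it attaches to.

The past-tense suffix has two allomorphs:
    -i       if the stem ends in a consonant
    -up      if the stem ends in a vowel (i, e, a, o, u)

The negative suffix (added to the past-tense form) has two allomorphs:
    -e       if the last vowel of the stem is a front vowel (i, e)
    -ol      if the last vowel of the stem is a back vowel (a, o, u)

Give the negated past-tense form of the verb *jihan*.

jihanie

*jihan*: final sound = /n/, a consonant → -i → *jihani*.
Since the last vowel of the past-tense form *jihani* is /i/ (a front vowel), it takes -e, giving *jihanie*.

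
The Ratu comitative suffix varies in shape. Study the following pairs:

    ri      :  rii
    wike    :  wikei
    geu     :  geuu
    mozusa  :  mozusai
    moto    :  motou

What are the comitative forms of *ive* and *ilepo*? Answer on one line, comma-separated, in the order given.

ivei, ilepou

Looking at the last vowel of each stem: -u when the last vowel of the stem is a rounded vowel (*geu*, *moto*); -i when the last vowel of the stem is an unrounded vowel (*ri*, *wike*, *mozusa*).
*ive* — last vowel /e/ (an unrounded vowel) → -i → *ivei*.
*ilepo*: last vowel = /o/, a rounded vowel → -u → *ilepou*.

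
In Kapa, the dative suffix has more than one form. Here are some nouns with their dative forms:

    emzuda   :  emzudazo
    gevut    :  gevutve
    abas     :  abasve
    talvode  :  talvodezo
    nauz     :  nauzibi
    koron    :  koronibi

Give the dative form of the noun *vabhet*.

The pattern is voicing of the final sound: -ve when the stem ends in a voiceless consonant (*gevut*, *abas*); -ibi when the stem ends in a voiced consonant (*nauz*, *koron*); -zo when the stem ends in a vowel (*emzuda*, *talvode*).
*vabhet*: final sound = /t/, a voiceless consonant → -ve → *vabhetve*.

vabhetve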